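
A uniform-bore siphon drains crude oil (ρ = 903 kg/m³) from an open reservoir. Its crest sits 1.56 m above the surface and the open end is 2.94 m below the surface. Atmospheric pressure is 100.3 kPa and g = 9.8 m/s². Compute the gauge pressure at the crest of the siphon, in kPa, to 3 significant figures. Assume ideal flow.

Bernoulli surface→outlet gives ½v² = g·h_out, so v = √(2·9.8·2.94) = 7.59 m/s.
Continuity keeps v the same throughout the tube; from surface to crest, P_atm + 0 = P_top + ½ρv² + ρg·h_top.
P_top = 100300 − ½·903·7.59² − 903·9.8·1.56 = 60500 Pa. So P_gauge = P_top − P_atm = -39800 Pa.

P_gauge = -39.8 kPa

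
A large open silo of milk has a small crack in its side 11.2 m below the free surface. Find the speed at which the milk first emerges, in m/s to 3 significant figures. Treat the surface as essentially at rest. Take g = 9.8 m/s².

Torricelli's result v = √(2gh) gives v = √(2·9.8·11.2) = 14.8 m/s.

v = 14.8 m/s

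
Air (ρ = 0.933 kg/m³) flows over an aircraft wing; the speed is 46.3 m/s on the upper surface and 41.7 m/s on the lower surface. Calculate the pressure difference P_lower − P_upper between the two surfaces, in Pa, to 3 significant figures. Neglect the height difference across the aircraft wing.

ΔP = 189 Pa

The pressure is lower where the speed is higher: ΔP = ½ρ(v_up² − v_low²).
ΔP = ½·0.933·(46.3² − 41.7²) = 189 Pa.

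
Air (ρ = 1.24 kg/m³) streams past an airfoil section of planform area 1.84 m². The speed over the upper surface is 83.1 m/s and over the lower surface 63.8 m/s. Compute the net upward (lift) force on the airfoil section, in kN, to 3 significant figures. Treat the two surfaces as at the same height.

With equal heights on the two surfaces, Bernoulli gives P_lower − P_upper = ½ρ(v_upper² − v_lower²).
ΔP = ½·1.24·(83.1² − 63.8²) = 1760 Pa.
Lift = ΔP · A = 1760 × 1.84 = 3230 N.

F ≈ 3.23 kN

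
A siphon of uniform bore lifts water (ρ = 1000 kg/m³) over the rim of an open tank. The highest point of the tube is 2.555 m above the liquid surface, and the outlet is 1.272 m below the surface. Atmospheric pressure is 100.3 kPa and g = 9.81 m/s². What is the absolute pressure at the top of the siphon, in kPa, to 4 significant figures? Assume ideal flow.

P_top ≈ 62.76 kPa

Bernoulli surface→outlet gives ½v² = g·h_out, so v = √(2·9.81·1.272) = 4.996 m/s.
With constant cross-section the crest speed equals v; applying Bernoulli from the surface up to the crest, P_top = P_atm − ½ρv² − ρg·h_top.
P_top = 100300 − ½·1000·4.996² − 1000·9.81·2.555 = 62760 Pa.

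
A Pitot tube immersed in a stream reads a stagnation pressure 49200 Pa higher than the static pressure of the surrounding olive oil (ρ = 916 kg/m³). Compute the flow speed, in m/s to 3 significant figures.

10.4 m/s

At the stagnation point the flow is brought to rest, so Bernoulli gives P_stag − P_static = ½ρv².
v = √(2ΔP/ρ) = √(2·49200/916) = 10.4 m/s.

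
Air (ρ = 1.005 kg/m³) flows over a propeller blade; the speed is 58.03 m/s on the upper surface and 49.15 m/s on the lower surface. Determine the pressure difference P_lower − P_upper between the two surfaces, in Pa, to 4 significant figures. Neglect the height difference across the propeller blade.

ΔP = 478.3 Pa

The pressure is lower where the speed is higher: ΔP = ½ρ(v_up² − v_low²).
ΔP = ½·1.005·(58.03² − 49.15²) = 478.3 Pa.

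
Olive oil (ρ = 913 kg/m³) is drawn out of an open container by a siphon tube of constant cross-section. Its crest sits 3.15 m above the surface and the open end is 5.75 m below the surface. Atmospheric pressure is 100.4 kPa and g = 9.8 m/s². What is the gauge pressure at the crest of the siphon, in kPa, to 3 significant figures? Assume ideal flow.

From the surface to the outlet (both open to atmosphere, surface at rest): v = √(2g·h_out) = √(2·9.8·5.75) = 10.6 m/s.
Continuity keeps v the same throughout the tube; from surface to crest, P_atm + 0 = P_top + ½ρv² + ρg·h_top.
P_top = 100400 − ½·913·10.6² − 913·9.8·3.15 = 20800 Pa. So P_gauge = P_top − P_atm = -79600 Pa.

-79.6 kPa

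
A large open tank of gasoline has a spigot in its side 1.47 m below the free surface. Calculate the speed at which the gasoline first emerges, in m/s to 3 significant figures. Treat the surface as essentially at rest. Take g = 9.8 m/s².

With the surface at rest and both surface and jet at atmospheric pressure, Bernoulli gives ρg h = ½ρv², so v = √(2gh) = √(2·9.8·1.47) = 5.37 m/s.

v ≈ 5.37 m/s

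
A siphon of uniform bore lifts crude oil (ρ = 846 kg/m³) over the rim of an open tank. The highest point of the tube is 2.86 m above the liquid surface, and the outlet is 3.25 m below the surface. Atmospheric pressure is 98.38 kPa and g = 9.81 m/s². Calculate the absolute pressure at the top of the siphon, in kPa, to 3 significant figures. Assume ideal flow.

From the surface to the outlet (both open to atmosphere, surface at rest): v = √(2g·h_out) = √(2·9.81·3.25) = 7.99 m/s.
With constant cross-section the crest speed equals v; applying Bernoulli from the surface up to the crest, P_top = P_atm − ½ρv² − ρg·h_top.
P_top = 98380 − ½·846·7.99² − 846·9.81·2.86 = 47700 Pa.

P_top ≈ 47.7 kPa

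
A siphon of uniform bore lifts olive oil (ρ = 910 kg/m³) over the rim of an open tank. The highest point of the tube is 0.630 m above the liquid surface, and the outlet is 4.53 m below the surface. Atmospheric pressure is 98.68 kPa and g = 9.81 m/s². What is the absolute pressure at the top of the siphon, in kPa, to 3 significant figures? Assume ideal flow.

P_top ≈ 52.6 kPa

Bernoulli surface→outlet gives ½v² = g·h_out, so v = √(2·9.81·4.53) = 9.43 m/s.
With constant cross-section the crest speed equals v; applying Bernoulli from the surface up to the crest, P_top = P_atm − ½ρv² − ρg·h_top.
P_top = 98680 − ½·910·9.43² − 910·9.81·0.630 = 52600 Pa.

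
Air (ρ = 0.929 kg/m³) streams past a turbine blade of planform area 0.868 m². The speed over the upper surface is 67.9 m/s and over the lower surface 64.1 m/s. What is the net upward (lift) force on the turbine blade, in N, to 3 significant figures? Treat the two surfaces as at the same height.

The faster flow above has the lower pressure; Bernoulli (same height) gives ΔP = ½ρ(v_up² − v_low²).
ΔP = ½·0.929·(67.9² − 64.1²) = 233 Pa.
Lift = ΔP · A = 233 × 0.868 = 202 N.

F ≈ 202 N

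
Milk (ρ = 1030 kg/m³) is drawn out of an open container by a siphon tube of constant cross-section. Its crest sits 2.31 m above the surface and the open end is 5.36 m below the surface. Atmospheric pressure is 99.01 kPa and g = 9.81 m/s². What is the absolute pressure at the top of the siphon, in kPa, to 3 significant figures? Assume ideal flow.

The outlet speed comes from Torricelli: v = √(2g·5.36) = 10.3 m/s.
With constant cross-section the crest speed equals v; applying Bernoulli from the surface up to the crest, P_top = P_atm − ½ρv² − ρg·h_top.
P_top = 99010 − ½·1030·10.3² − 1030·9.81·2.31 = 21500 Pa.

P_top ≈ 21.5 kPa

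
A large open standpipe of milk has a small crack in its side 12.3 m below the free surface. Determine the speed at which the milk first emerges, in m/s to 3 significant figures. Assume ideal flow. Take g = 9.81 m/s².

With the surface at rest and both surface and jet at atmospheric pressure, Bernoulli gives ρg h = ½ρv², so v = √(2gh) = √(2·9.81·12.3) = 15.5 m/s.

v ≈ 15.5 m/s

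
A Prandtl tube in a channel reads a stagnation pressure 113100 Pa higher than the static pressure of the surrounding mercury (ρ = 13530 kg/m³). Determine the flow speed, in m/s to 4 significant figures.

Bernoulli between the free stream and the stagnation point: ½ρv² = P_stag − P_static.
v = √(2ΔP/ρ) = √(2·113100/13530) = 4.089 m/s.

v ≈ 4.089 m/s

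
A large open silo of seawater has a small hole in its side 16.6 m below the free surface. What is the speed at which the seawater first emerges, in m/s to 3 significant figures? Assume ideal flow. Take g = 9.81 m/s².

The surface is effectively still and both ends are open, so ½v² = gh and v = √(2·9.81·16.6) = 18.0 m/s.

v ≈ 18.0 m/s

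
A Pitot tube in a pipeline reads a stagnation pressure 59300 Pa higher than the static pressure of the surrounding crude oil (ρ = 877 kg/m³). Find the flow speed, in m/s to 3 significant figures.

Bernoulli between the free stream and the stagnation point: ½ρv² = P_stag − P_static.
v = √(2ΔP/ρ) = √(2·59300/877) = 11.6 m/s.

11.6 m/s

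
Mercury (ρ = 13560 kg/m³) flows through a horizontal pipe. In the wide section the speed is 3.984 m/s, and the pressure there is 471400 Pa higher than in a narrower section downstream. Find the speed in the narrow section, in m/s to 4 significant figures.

With h₁ = h₂, rearranging Bernoulli gives v₂ = √(v₁² + 2ΔP/ρ).
v₂ = √(3.984² + 2·471400/13560) = √(15.87 + 69.53) = 9.241 m/s.

v₂ = 9.241 m/s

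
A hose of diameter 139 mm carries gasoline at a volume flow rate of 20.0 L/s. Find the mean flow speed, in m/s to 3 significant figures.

Q = 20.0 L/s = 0.0200 m³/s.
v = Q/A = 0.0200 / 0.0152 = 1.32 m/s.

1.32 m/s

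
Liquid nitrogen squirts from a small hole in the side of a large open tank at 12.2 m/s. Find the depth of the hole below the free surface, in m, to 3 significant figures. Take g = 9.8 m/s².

Torricelli: v = √(2gh), so h = v²/(2g).
h = 12.2²/(2·9.8) = 149/19.60 = 7.59 m.

7.59 m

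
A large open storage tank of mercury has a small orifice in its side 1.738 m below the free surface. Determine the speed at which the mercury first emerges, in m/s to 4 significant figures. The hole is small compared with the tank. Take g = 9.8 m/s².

5.837 m/s

Torricelli's result v = √(2gh) gives v = √(2·9.8·1.738) = 5.837 m/s.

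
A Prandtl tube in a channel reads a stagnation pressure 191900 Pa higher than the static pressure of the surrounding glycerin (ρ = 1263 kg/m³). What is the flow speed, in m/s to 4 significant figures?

Bernoulli between the free stream and the stagnation point: ½ρv² = P_stag − P_static.
v = √(2ΔP/ρ) = √(2·191900/1263) = 17.43 m/s.

17.43 m/s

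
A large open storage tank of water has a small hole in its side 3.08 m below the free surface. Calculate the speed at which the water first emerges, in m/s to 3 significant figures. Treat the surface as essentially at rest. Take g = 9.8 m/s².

Bernoulli from surface to hole (P equal, v_surface ≈ 0): v = √(2gh) = √(2×9.8×3.08) = 7.77 m/s.

v = 7.77 m/s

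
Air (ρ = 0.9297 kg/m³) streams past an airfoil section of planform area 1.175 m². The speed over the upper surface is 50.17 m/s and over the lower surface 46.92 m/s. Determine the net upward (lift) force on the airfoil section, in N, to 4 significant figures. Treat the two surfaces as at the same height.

From P + ½ρv² = const at equal height, P_low − P_up = ½ρ(v_up² − v_low²).
ΔP = ½·0.9297·(50.17² − 46.92²) = 146.7 Pa.
Lift = ΔP · A = 146.7 × 1.175 = 172.3 N.

F ≈ 172.3 N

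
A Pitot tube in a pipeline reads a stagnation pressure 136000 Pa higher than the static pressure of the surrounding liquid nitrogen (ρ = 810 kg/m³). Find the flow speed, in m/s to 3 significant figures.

v = 18.3 m/s

The dynamic pressure equals the rise in static pressure at the stagnation point: ΔP = ½ρv².
v = √(2ΔP/ρ) = √(2·136000/810) = 18.3 m/s.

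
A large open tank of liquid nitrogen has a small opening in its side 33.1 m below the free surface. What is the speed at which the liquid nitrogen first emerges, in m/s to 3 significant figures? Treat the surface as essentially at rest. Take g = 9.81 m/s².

v ≈ 25.5 m/s

With the surface at rest and both surface and jet at atmospheric pressure, Bernoulli gives ρg h = ½ρv², so v = √(2gh) = √(2·9.81·33.1) = 25.5 m/s.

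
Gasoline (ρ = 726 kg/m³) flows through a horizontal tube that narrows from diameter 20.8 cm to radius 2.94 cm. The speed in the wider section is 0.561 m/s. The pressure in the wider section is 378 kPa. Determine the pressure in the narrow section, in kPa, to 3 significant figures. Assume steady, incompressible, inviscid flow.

Continuity gives A₁v₁ = A₂v₂, so v₂ = (340 cm²)/(27.2 cm²) × 0.561 m/s = 7.02 m/s.
The pipe is horizontal, so Bernoulli reduces to P₁ + ½ρv₁² = P₂ + ½ρv₂².
P₂ = P₁ − ½ρ(v₂² − v₁²) = 378000 − ½·726·(7.02² − 0.561²) = 378000 − 17800 = 360000 Pa.

P₂ ≈ 360 kPa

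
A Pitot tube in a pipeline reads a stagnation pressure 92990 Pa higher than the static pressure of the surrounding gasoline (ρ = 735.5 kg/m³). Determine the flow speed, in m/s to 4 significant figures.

15.90 m/s

At the stagnation point the flow is brought to rest, so Bernoulli gives P_stag − P_static = ½ρv².
v = √(2ΔP/ρ) = √(2·92990/735.5) = 15.90 m/s.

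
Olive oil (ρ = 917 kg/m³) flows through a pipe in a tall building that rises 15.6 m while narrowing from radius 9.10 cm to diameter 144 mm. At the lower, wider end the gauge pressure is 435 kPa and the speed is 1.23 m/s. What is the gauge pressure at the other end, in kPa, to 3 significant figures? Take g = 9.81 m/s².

Continuity gives A₁v₁ = A₂v₂, so v₂ = (260 cm²)/(163 cm²) × 1.23 m/s = 1.96 m/s.
Bernoulli: P₁ + ½ρv₁² + ρg h₁ = P₂ + ½ρv₂² + ρg h₂, so P₂ = P₁ + ½ρ(v₁² − v₂²) − ρg(h₂ − h₁).
P₂ = 435000 + ½·917·(1.23² − 1.96²) − 917·9.81·(+15.6) = 435000 + (-1080) − (140000) = 294000 Pa.

P₂ = 294 kPa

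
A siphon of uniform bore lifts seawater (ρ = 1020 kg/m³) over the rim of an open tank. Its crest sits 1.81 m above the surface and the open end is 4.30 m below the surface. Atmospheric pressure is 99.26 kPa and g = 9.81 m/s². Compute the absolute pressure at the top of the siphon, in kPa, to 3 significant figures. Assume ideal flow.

P_top ≈ 38.1 kPa

The outlet speed comes from Torricelli: v = √(2g·4.30) = 9.19 m/s.
With constant cross-section the crest speed equals v; applying Bernoulli from the surface up to the crest, P_top = P_atm − ½ρv² − ρg·h_top.
P_top = 99260 − ½·1020·9.19² − 1020·9.81·1.81 = 38100 Pa.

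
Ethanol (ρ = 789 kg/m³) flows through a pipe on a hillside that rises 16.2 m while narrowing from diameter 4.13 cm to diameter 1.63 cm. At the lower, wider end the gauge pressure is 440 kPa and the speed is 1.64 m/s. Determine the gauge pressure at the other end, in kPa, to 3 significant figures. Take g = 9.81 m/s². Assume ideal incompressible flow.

272 kPa

The volume flow rate is constant, so v₂ = (A₁/A₂)v₁ = (13.4/2.09)·1.64 = 10.5 m/s.
Bernoulli: P₁ + ½ρv₁² + ρg h₁ = P₂ + ½ρv₂² + ρg h₂, so P₂ = P₁ + ½ρ(v₁² − v₂²) − ρg(h₂ − h₁).
P₂ = 440000 + ½·789·(1.64² − 10.5²) − 789·9.81·(+16.2) = 440000 + (-42700) − (125000) = 272000 Pa.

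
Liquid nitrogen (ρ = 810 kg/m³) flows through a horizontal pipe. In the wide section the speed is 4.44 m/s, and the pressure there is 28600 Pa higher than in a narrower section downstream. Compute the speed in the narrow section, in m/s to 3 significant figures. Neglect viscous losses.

Along the level pipe P + ½ρv² is conserved, hence v₂² = v₁² + 2(P₁ − P₂)/ρ.
v₂ = √(4.44² + 2·28600/810) = √(19.7 + 70.6) = 9.50 m/s.

v₂ = 9.50 m/s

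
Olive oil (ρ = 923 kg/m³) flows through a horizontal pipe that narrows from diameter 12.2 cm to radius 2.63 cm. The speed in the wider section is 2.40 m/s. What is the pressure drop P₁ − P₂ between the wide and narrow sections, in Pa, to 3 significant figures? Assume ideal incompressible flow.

Continuity gives A₁v₁ = A₂v₂, so v₂ = (117 cm²)/(21.7 cm²) × 2.40 m/s = 12.9 m/s.
The pipe is horizontal, so Bernoulli reduces to P₁ + ½ρv₁² = P₂ + ½ρv₂².
P₁ − P₂ = ½·923·(12.9² − 2.40²) = ½·923·161 = 74300 Pa.

ΔP ≈ 74300 Pa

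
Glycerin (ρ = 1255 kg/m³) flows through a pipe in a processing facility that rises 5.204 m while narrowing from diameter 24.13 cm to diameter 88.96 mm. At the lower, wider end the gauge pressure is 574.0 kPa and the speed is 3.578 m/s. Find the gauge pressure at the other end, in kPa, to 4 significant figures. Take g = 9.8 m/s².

The volume flow rate is constant, so v₂ = (A₁/A₂)v₁ = (457.3/62.16)·3.578 = 26.32 m/s.
Energy conservation along the streamline gives P₂ = P₁ − ½ρ(v₂² − v₁²) − ρg(h₂ − h₁).
P₂ = 574000 + ½·1255·(3.578² − 26.32²) − 1255·9.8·(+5.204) = 574000 + (-426800) − (64000) = 83170 Pa.

83.17 kPa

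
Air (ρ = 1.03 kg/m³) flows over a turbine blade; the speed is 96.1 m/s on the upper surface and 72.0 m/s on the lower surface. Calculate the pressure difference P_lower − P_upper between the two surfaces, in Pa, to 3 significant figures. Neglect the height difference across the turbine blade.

The pressure is lower where the speed is higher: ΔP = ½ρ(v_up² − v_low²).
ΔP = ½·1.03·(96.1² − 72.0²) = 2090 Pa.

ΔP ≈ 2090 Pa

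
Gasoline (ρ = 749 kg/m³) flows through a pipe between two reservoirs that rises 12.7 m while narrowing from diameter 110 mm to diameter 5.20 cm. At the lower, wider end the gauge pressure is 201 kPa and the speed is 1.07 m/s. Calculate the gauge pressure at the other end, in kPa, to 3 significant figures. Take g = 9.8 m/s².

Continuity gives A₁v₁ = A₂v₂, so v₂ = (95.0 cm²)/(21.2 cm²) × 1.07 m/s = 4.79 m/s.
Applying Bernoulli between the two ends and solving for P₂: P₂ = P₁ + ½ρ(v₁² − v₂²) − ρgΔh.
P₂ = 201000 + ½·749·(1.07² − 4.79²) − 749·9.8·(+12.7) = 201000 + (-8160) − (93200) = 99600 Pa.

P₂ ≈ 99.6 kPa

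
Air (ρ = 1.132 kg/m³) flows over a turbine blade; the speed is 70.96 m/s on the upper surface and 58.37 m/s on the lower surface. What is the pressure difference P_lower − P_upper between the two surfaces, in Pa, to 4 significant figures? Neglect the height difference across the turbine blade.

ΔP ≈ 921.6 Pa

Bernoulli (same height): P_lower − P_upper = ½ρ(v_upper² − v_lower²).
ΔP = ½·1.132·(70.96² − 58.37²) = 921.6 Pa.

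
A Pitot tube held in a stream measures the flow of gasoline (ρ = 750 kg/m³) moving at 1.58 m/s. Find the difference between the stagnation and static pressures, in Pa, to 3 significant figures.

ΔP = 936 Pa

Bernoulli between the free stream and the stagnation point: ½ρv² = P_stag − P_static.
ΔP = ½·750·1.58² = 936 Pa.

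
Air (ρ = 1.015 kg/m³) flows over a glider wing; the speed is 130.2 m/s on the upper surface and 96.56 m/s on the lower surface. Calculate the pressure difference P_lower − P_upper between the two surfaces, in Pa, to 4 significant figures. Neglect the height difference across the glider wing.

Bernoulli (same height): P_lower − P_upper = ½ρ(v_upper² − v_lower²).
ΔP = ½·1.015·(130.2² − 96.56²) = 3871 Pa.

ΔP ≈ 3871 Pa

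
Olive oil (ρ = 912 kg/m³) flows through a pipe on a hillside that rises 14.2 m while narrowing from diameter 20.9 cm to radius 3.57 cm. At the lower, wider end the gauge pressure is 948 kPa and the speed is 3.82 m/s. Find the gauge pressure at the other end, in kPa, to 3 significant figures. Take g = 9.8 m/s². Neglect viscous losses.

Mass conservation (A₁v₁ = A₂v₂) gives v₂ = 3.82 × 343/40.0 = 32.7 m/s.
Bernoulli: P₁ + ½ρv₁² + ρg h₁ = P₂ + ½ρv₂² + ρg h₂, so P₂ = P₁ + ½ρ(v₁² − v₂²) − ρg(h₂ − h₁).
P₂ = 948000 + ½·912·(3.82² − 32.7²) − 912·9.8·(+14.2) = 948000 + (-482000) − (127000) = 339000 Pa.

P₂ ≈ 339 kPa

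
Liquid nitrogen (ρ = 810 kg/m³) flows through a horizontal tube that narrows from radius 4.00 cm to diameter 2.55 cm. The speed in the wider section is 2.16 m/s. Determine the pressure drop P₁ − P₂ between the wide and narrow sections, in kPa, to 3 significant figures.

By continuity, v₂ = v₁·A₁/A₂ = 2.16·(50.3/5.11) = 21.3 m/s.
Bernoulli (h₁ = h₂): P₁ − P₂ = ½ρ(v₂² − v₁²).
P₁ − P₂ = ½·810·(21.3² − 2.16²) = ½·810·447 = 181000 Pa.

181 kPa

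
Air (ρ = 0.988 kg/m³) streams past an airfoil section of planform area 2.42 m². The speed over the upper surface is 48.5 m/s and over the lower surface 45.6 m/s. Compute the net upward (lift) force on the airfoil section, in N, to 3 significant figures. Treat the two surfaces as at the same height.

From P + ½ρv² = const at equal height, P_low − P_up = ½ρ(v_up² − v_low²).
ΔP = ½·0.988·(48.5² − 45.6²) = 135 Pa.
Lift = ΔP · A = 135 × 2.42 = 326 N.

326 N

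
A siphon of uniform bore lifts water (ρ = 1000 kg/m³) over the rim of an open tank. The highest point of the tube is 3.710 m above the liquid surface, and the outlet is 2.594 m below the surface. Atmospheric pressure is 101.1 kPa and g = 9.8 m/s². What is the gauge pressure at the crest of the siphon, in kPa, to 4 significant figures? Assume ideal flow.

P_gauge ≈ -61.78 kPa

Bernoulli surface→outlet gives ½v² = g·h_out, so v = √(2·9.8·2.594) = 7.130 m/s.
With constant cross-section the crest speed equals v; applying Bernoulli from the surface up to the crest, P_top = P_atm − ½ρv² − ρg·h_top.
P_top = 101100 − ½·1000·7.130² − 1000·9.8·3.710 = 39320 Pa. So P_gauge = P_top − P_atm = -61780 Pa.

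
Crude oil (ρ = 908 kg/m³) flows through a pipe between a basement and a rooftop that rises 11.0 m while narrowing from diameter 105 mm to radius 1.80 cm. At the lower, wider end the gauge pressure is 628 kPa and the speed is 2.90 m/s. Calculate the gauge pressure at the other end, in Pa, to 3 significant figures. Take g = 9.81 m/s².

P₂ = 258000 Pa

Continuity gives A₁v₁ = A₂v₂, so v₂ = (86.6 cm²)/(10.2 cm²) × 2.90 m/s = 24.7 m/s.
Bernoulli: P₁ + ½ρv₁² + ρg h₁ = P₂ + ½ρv₂² + ρg h₂, so P₂ = P₁ + ½ρ(v₁² − v₂²) − ρg(h₂ − h₁).
P₂ = 628000 + ½·908·(2.90² − 24.7²) − 908·9.81·(+11.0) = 628000 + (-272000) − (98000) = 258000 Pa.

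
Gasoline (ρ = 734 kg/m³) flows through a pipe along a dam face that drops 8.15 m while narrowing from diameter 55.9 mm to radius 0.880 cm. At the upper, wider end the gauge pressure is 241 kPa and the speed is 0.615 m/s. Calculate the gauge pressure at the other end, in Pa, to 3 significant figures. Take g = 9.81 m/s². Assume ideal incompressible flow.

By continuity, v₂ = v₁·A₁/A₂ = 0.615·(24.5/2.43) = 6.20 m/s.
Energy conservation along the streamline gives P₂ = P₁ − ½ρ(v₂² − v₁²) − ρg(h₂ − h₁).
P₂ = 241000 + ½·734·(0.615² − 6.20²) − 734·9.81·(−8.15) = 241000 + (-14000) − (-58700) = 286000 Pa.

P₂ ≈ 286000 Pa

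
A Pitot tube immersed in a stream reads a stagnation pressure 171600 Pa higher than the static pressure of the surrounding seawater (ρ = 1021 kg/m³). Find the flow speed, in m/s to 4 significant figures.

v = 18.33 m/s

Bernoulli between the free stream and the stagnation point: ½ρv² = P_stag − P_static.
v = √(2ΔP/ρ) = √(2·171600/1021) = 18.33 m/s.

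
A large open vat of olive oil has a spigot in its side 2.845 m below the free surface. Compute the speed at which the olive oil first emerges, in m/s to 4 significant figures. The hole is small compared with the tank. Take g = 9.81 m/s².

v = 7.471 m/s

The surface is effectively still and both ends are open, so ½v² = gh and v = √(2·9.81·2.845) = 7.471 m/s.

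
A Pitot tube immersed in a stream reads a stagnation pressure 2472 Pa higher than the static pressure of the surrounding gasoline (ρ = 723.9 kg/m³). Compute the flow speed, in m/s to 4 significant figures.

At the stagnation point the flow is brought to rest, so Bernoulli gives P_stag − P_static = ½ρv².
v = √(2ΔP/ρ) = √(2·2472/723.9) = 2.613 m/s.

v = 2.613 m/s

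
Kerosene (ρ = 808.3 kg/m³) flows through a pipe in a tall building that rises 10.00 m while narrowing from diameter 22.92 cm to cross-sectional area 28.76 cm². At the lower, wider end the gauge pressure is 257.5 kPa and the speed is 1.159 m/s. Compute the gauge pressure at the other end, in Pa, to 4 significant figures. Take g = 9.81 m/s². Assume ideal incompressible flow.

P₂ ≈ 67020 Pa

By continuity, v₂ = v₁·A₁/A₂ = 1.159·(412.6/28.76) = 16.63 m/s.
Applying Bernoulli between the two ends and solving for P₂: P₂ = P₁ + ½ρ(v₁² − v₂²) − ρgΔh.
P₂ = 257500 + ½·808.3·(1.159² − 16.63²) − 808.3·9.81·(+10.00) = 257500 + (-111200) − (79290) = 67020 Pa.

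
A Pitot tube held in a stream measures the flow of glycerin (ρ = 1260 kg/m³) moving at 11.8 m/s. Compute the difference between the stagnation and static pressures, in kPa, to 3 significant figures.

Bernoulli between the free stream and the stagnation point: ½ρv² = P_stag − P_static.
ΔP = ½·1260·11.8² = 87700 Pa.

ΔP ≈ 87.7 kPa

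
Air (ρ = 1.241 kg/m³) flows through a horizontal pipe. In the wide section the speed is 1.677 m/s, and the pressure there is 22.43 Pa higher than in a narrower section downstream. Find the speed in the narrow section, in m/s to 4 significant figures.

6.242 m/s

Along the level pipe P + ½ρv² is conserved, hence v₂² = v₁² + 2(P₁ − P₂)/ρ.
v₂ = √(1.677² + 2·22.43/1.241) = √(2.812 + 36.15) = 6.242 m/s.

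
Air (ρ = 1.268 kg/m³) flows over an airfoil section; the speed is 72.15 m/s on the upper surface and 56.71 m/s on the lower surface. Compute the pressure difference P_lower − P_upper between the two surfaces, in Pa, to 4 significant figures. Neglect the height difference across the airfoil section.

ΔP ≈ 1261 Pa

The pressure is lower where the speed is higher: ΔP = ½ρ(v_up² − v_low²).
ΔP = ½·1.268·(72.15² − 56.71²) = 1261 Pa.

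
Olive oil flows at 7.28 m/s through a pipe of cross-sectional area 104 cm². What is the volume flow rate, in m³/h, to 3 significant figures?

Q = A·v = 0.0104 m² × 7.28 m/s = 0.0757 m³/s.
Converting: 0.0757 m³/s × 3600 = 273 m³/h.

273 m³/h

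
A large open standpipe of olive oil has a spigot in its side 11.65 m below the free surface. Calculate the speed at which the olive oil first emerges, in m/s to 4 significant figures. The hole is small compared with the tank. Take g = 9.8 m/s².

15.11 m/s

With the surface at rest and both surface and jet at atmospheric pressure, Bernoulli gives ρg h = ½ρv², so v = √(2gh) = √(2·9.8·11.65) = 15.11 m/s.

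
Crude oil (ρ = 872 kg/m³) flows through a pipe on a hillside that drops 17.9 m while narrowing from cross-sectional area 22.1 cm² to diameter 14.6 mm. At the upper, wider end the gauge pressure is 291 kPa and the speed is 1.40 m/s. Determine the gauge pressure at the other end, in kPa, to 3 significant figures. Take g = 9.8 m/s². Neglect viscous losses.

P₂ ≈ 296 kPa

Continuity gives A₁v₁ = A₂v₂, so v₂ = (22.1 cm²)/(1.67 cm²) × 1.40 m/s = 18.5 m/s.
Energy conservation along the streamline gives P₂ = P₁ − ½ρ(v₂² − v₁²) − ρg(h₂ − h₁).
P₂ = 291000 + ½·872·(1.40² − 18.5²) − 872·9.8·(−17.9) = 291000 + (-148000) − (-153000) = 296000 Pa.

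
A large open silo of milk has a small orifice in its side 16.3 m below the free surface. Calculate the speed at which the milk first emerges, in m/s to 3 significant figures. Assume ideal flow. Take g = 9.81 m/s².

Bernoulli from surface to hole (P equal, v_surface ≈ 0): v = √(2gh) = √(2×9.81×16.3) = 17.9 m/s.

v ≈ 17.9 m/s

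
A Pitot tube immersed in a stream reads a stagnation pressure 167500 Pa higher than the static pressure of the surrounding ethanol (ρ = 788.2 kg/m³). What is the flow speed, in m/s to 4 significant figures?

v ≈ 20.62 m/s

At the stagnation point the flow is brought to rest, so Bernoulli gives P_stag − P_static = ½ρv².
v = √(2ΔP/ρ) = √(2·167500/788.2) = 20.62 m/s.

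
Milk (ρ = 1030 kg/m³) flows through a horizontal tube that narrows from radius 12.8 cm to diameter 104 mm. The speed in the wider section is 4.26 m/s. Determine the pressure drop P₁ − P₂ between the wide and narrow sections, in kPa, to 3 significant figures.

ΔP ≈ 334 kPa

Continuity gives A₁v₁ = A₂v₂, so v₂ = (515 cm²)/(84.9 cm²) × 4.26 m/s = 25.8 m/s.
The pipe is horizontal, so Bernoulli reduces to P₁ + ½ρv₁² = P₂ + ½ρv₂².
P₁ − P₂ = ½·1030·(25.8² − 4.26²) = ½·1030·648 = 334000 Pa.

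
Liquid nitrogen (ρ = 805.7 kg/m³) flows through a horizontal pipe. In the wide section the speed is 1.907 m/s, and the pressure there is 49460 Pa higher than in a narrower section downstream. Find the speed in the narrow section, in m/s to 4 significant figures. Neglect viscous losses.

Along the level pipe P + ½ρv² is conserved, hence v₂² = v₁² + 2(P₁ − P₂)/ρ.
v₂ = √(1.907² + 2·49460/805.7) = √(3.637 + 122.8) = 11.24 m/s.

v₂ ≈ 11.24 m/s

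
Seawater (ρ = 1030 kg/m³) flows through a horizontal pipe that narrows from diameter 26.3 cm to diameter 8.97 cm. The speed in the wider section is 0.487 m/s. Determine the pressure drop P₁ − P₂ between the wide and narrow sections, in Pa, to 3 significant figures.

The volume flow rate is constant, so v₂ = (A₁/A₂)v₁ = (543/63.2)·0.487 = 4.19 m/s.
Bernoulli (h₁ = h₂): P₁ − P₂ = ½ρ(v₂² − v₁²).
P₁ − P₂ = ½·1030·(4.19² − 0.487²) = ½·1030·17.3 = 8900 Pa.

8900 Pa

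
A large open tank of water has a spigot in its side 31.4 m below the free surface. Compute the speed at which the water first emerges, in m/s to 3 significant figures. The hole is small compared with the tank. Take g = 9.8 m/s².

v ≈ 24.8 m/s

Bernoulli from surface to hole (P equal, v_surface ≈ 0): v = √(2gh) = √(2×9.8×31.4) = 24.8 m/s.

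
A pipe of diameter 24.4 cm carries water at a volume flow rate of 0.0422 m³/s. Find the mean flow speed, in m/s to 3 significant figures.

Q = 0.0422 m³/s = 0.0422 m³/s.
v = Q/A = 0.0422 / 0.0468 = 0.902 m/s.

v ≈ 0.902 m/s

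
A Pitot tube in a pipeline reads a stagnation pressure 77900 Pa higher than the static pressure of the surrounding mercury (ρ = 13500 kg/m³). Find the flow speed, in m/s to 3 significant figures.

At the stagnation point the flow is brought to rest, so Bernoulli gives P_stag − P_static = ½ρv².
v = √(2ΔP/ρ) = √(2·77900/13500) = 3.40 m/s.

3.40 m/s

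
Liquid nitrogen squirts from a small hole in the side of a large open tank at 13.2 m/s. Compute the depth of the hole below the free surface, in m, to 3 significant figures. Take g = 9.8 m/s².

Inverting v = √(2gh) gives h = v² / 2g.
h = 13.2²/(2·9.8) = 174/19.60 = 8.89 m.

h ≈ 8.89 m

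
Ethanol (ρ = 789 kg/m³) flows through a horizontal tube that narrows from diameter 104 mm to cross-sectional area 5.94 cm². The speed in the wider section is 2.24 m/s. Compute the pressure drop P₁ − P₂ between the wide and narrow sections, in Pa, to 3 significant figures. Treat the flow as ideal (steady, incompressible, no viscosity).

403000 Pa

By continuity, v₂ = v₁·A₁/A₂ = 2.24·(84.9/5.94) = 32.0 m/s.
With no height change, Bernoulli's equation is P₁ + ½ρv₁² = P₂ + ½ρv₂².
P₁ − P₂ = ½·789·(32.0² − 2.24²) = ½·789·1020 = 403000 Pa.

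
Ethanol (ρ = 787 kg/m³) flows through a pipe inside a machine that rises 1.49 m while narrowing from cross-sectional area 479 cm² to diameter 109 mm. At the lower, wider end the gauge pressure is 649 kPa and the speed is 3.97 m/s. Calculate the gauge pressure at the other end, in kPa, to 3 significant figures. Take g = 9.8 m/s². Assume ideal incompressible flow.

By continuity, v₂ = v₁·A₁/A₂ = 3.97·(479/93.3) = 20.4 m/s.
Energy conservation along the streamline gives P₂ = P₁ − ½ρ(v₂² − v₁²) − ρg(h₂ − h₁).
P₂ = 649000 + ½·787·(3.97² − 20.4²) − 787·9.8·(+1.49) = 649000 + (-157000) − (11500) = 480000 Pa.

480 kPa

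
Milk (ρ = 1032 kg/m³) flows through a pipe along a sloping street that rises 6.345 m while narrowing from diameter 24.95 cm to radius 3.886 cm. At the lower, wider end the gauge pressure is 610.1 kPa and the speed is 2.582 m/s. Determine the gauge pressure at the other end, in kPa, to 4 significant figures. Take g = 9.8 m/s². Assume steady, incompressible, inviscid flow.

P₂ ≈ 184.0 kPa

The volume flow rate is constant, so v₂ = (A₁/A₂)v₁ = (488.9/47.44)·2.582 = 26.61 m/s.
Bernoulli: P₁ + ½ρv₁² + ρg h₁ = P₂ + ½ρv₂² + ρg h₂, so P₂ = P₁ + ½ρ(v₁² − v₂²) − ρg(h₂ − h₁).
P₂ = 610100 + ½·1032·(2.582² − 26.61²) − 1032·9.8·(+6.345) = 610100 + (-361900) − (64170) = 184000 Pa.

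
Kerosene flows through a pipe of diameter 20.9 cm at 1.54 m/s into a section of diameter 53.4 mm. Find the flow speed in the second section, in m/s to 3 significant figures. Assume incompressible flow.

v₂ = 23.6 m/s

The volume flow rate is constant, so v₂ = (A₁/A₂)v₁ = (343/22.4)·1.54 = 23.6 m/s.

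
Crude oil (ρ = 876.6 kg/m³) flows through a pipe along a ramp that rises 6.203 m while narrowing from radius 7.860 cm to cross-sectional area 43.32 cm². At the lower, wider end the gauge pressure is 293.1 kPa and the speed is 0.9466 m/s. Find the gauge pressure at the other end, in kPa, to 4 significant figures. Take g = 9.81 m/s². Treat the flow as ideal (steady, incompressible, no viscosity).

P₂ ≈ 232.3 kPa

Continuity gives A₁v₁ = A₂v₂, so v₂ = (194.1 cm²)/(43.32 cm²) × 0.9466 m/s = 4.241 m/s.
Applying Bernoulli between the two ends and solving for P₂: P₂ = P₁ + ½ρ(v₁² − v₂²) − ρgΔh.
P₂ = 293100 + ½·876.6·(0.9466² − 4.241²) − 876.6·9.81·(+6.203) = 293100 + (-7491) − (53340) = 232300 Pa.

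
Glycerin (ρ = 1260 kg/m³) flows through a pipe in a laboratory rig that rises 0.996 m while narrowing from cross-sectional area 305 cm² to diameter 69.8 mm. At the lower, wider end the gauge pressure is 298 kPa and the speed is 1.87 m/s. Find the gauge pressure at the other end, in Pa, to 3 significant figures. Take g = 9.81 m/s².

P₂ ≈ 148000 Pa

Continuity gives A₁v₁ = A₂v₂, so v₂ = (305 cm²)/(38.3 cm²) × 1.87 m/s = 14.9 m/s.
Applying Bernoulli between the two ends and solving for P₂: P₂ = P₁ + ½ρ(v₁² − v₂²) − ρgΔh.
P₂ = 298000 + ½·1260·(1.87² − 14.9²) − 1260·9.81·(+0.996) = 298000 + (-138000) − (12300) = 148000 Pa.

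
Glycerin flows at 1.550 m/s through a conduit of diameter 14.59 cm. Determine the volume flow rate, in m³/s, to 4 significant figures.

Q = 0.02591 m³/s

Q = A·v = 0.01672 m² × 1.550 m/s = 0.02591 m³/s.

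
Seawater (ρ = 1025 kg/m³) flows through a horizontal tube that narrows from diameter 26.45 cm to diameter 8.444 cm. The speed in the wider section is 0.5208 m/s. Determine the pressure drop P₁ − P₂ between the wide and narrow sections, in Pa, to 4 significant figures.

Continuity gives A₁v₁ = A₂v₂, so v₂ = (549.5 cm²)/(56.00 cm²) × 0.5208 m/s = 5.110 m/s.
With no height change, Bernoulli's equation is P₁ + ½ρv₁² = P₂ + ½ρv₂².
P₁ − P₂ = ½·1025·(5.110² − 0.5208²) = ½·1025·25.84 = 13240 Pa.

ΔP ≈ 13240 Pa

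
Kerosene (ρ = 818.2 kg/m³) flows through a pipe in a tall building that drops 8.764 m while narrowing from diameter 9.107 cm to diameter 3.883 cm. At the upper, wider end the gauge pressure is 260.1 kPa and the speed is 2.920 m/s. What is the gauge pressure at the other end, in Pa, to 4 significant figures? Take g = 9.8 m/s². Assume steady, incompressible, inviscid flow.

P₂ ≈ 228300 Pa

By continuity, v₂ = v₁·A₁/A₂ = 2.920·(65.14/11.84) = 16.06 m/s.
Applying Bernoulli between the two ends and solving for P₂: P₂ = P₁ + ½ρ(v₁² − v₂²) − ρgΔh.
P₂ = 260100 + ½·818.2·(2.920² − 16.06²) − 818.2·9.8·(−8.764) = 260100 + (-102100) − (-70270) = 228300 Pa.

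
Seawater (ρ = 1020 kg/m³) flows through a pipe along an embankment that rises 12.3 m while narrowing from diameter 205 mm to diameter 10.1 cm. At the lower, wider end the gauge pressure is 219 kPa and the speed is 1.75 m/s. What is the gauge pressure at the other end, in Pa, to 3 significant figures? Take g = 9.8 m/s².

P₂ ≈ 71100 Pa

Mass conservation (A₁v₁ = A₂v₂) gives v₂ = 1.75 × 330/80.1 = 7.21 m/s.
Applying Bernoulli between the two ends and solving for P₂: P₂ = P₁ + ½ρ(v₁² − v₂²) − ρgΔh.
P₂ = 219000 + ½·1020·(1.75² − 7.21²) − 1020·9.8·(+12.3) = 219000 + (-24900) − (123000) = 71100 Pa.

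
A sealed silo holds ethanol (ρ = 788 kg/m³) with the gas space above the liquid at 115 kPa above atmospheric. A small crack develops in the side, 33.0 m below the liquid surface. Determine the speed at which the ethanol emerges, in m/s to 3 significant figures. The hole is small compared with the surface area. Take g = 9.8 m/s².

Take point 1 at the surface (v₁ ≈ 0) and point 2 at the hole (at atmospheric pressure). Bernoulli: P₁ + ρg h = P_atm + ½ρv₂².
With P₁ − P_atm = 115000 Pa, v₂ = √(2gh + 2ΔP/ρ) = √(2·9.8·33.0 + 2·115000/788) = 30.6 m/s.

30.6 m/s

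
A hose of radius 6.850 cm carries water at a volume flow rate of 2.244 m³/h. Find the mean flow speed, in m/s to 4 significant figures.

v = 0.04229 m/s

Q = 2.244 m³/h = 0.0006233 m³/s.
v = Q/A = 0.0006233 / 0.01474 = 0.04229 m/s.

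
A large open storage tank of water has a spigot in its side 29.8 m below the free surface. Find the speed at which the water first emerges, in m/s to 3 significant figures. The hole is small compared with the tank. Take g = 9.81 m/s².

The surface is effectively still and both ends are open, so ½v² = gh and v = √(2·9.81·29.8) = 24.2 m/s.

v = 24.2 m/s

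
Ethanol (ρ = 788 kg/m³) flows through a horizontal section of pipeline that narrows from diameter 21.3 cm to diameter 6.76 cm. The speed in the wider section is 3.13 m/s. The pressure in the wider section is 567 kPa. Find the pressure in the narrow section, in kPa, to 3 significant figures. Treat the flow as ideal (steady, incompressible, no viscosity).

P₂ = 190 kPa

The volume flow rate is constant, so v₂ = (A₁/A₂)v₁ = (356/35.9)·3.13 = 31.1 m/s.
With no height change, Bernoulli's equation is P₁ + ½ρv₁² = P₂ + ½ρv₂².
P₂ = P₁ − ½ρ(v₂² − v₁²) = 567000 − ½·788·(31.1² − 3.13²) = 567000 − 377000 = 190000 Pa.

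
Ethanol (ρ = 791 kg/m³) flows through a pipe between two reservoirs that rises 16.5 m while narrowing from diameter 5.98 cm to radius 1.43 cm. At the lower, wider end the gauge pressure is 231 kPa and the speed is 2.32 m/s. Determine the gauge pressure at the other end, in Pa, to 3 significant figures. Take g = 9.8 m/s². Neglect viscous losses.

Mass conservation (A₁v₁ = A₂v₂) gives v₂ = 2.32 × 28.1/6.42 = 10.1 m/s.
Applying Bernoulli between the two ends and solving for P₂: P₂ = P₁ + ½ρ(v₁² − v₂²) − ρgΔh.
P₂ = 231000 + ½·791·(2.32² − 10.1²) − 791·9.8·(+16.5) = 231000 + (-38600) − (128000) = 64500 Pa.

P₂ ≈ 64500 Pa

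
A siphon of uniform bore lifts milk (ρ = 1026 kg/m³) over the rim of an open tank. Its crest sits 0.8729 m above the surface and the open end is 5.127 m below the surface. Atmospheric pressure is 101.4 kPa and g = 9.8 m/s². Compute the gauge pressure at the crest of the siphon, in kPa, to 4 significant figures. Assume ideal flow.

-60.33 kPa

From the surface to the outlet (both open to atmosphere, surface at rest): v = √(2g·h_out) = √(2·9.8·5.127) = 10.02 m/s.
The bore is uniform, so the speed at the crest is the same v. Bernoulli surface→crest: P_atm = P_top + ½ρv² + ρg·h_top.
P_top = 101400 − ½·1026·10.02² − 1026·9.8·0.8729 = 41070 Pa. So P_gauge = P_top − P_atm = -60330 Pa.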